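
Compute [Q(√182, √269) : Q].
[Q(√182, √269) : Q] = 4

[Q(√182):Q] = 2 (min poly x^2 - 182, irreducible since 182 is squarefree > 1). For the top step, suppose √269 ∈ Q(√182), say √269 = c + d√182 with c, d ∈ Q. Squaring: 269 = c^2 + 182d^2 + 2cd√182. Since √182 ∉ Q this forces 2cd = 0. If d = 0 then √269 = c ∈ Q, contradicting 269 squarefree > 1. If c = 0 then 269 = 182d^2, so 182·269 = (182d)^2 is a perfect square in Q — but 182·269 = 48958 is not a perfect square (since 182 and 269 are distinct squarefree integers). Contradiction. Hence √269 ∉ Q(√182), so x^2 - 269 stays irreducible over Q(√182) and [Q(√182, √269) : Q(√182)] = 2. By the tower law, [Q(√182, √269) : Q] = 2 · 2 = 4.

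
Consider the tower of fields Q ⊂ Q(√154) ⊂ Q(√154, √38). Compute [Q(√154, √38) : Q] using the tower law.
[Q(√154, √38) : Q] = 4

[Q(√154):Q] = 2 (min poly x^2 - 154, irreducible since 154 is squarefree > 1). For the top step, suppose √38 ∈ Q(√154), say √38 = c + d√154 with c, d ∈ Q. Squaring: 38 = c^2 + 154d^2 + 2cd√154. Since √154 ∉ Q this forces 2cd = 0. If d = 0 then √38 = c ∈ Q, contradicting 38 squarefree > 1. If c = 0 then 38 = 154d^2, so 154·38 = (154d)^2 is a perfect square in Q — but 154·38 = 5852 is not a perfect square (since 154 and 38 are distinct squarefree integers). Contradiction. Hence √38 ∉ Q(√154), so x^2 - 38 stays irreducible over Q(√154) and [Q(√154, √38) : Q(√154)] = 2. By the tower law, [Q(√154, √38) : Q] = 2 · 2 = 4.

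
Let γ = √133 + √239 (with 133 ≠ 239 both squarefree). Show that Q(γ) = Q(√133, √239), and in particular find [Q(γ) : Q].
[Q(γ) : Q] = 4 (equivalently, Q(γ) = Q(√133, √239))

Obviously Q(γ) ⊆ Q(√133, √239), and [Q(√133, √239):Q] = 4 (since 133, 239 are distinct squarefree integers > 1 with 31787 not a perfect square). To show equality we compute the minimal polynomial of γ. From γ = √133 + √239: γ^2 = 133 + 2√(31787) + 239 = 372 + 2√(31787), so γ^2 - 372 = 2√(31787); squaring, (γ^2 - 372)^2 = 4·31787, i.e. γ^4 - 744γ^2 + 138384 - 127148 = 0, i.e. γ^4 - 744γ^2 + 11236 = 0. So γ is a root of x^4 - 744x^2 + 11236. This polynomial is irreducible over Q: it has no rational root (each ±√133 ± √239 is irrational), and any factorization into two quadratics over Q would force √(31787) ∈ Q (pairing opposite roots) or √133, √239 ∈ Q (other pairings), all impossible. Hence [Q(γ):Q] = 4 = [Q(√133, √239):Q], so Q(γ) = Q(√133, √239).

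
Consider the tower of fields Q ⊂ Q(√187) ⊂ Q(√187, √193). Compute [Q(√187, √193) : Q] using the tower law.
[Q(√187, √193) : Q] = 4

[Q(√187):Q] = 2 (min poly x^2 - 187, irreducible since 187 is squarefree > 1). For the top step, suppose √193 ∈ Q(√187), say √193 = c + d√187 with c, d ∈ Q. Squaring: 193 = c^2 + 187d^2 + 2cd√187. Since √187 ∉ Q this forces 2cd = 0. If d = 0 then √193 = c ∈ Q, contradicting 193 squarefree > 1. If c = 0 then 193 = 187d^2, so 187·193 = (187d)^2 is a perfect square in Q — but 187·193 = 36091 is not a perfect square (since 187 and 193 are distinct squarefree integers). Contradiction. Hence √193 ∉ Q(√187), so x^2 - 193 stays irreducible over Q(√187) and [Q(√187, √193) : Q(√187)] = 2. By the tower law, [Q(√187, √193) : Q] = 2 · 2 = 4.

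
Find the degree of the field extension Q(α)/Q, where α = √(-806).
[Q(α):Q] = 2

[Q(α):Q] equals the degree of the minimal polynomial of α. Here α^2 = -806 and x^2 + 806 is irreducible (d = -806 is squarefree, ≠ 1, hence not a square), so deg(m_α) = 2. Thus [Q(α):Q] = 2.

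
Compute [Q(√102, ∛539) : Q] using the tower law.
[Q(√102, ∛539) : Q] = 6

Let L = Q(√102, ∛539). Since Q(√102) ⊂ L and [Q(√102):Q] = 2, the tower law gives 2 | [L:Q]. Likewise Q(∛539) ⊂ L with [Q(∛539):Q] = 3 (because 539 is not a perfect cube), so 3 | [L:Q]. As gcd(2,3) = 1, [L:Q] is divisible by 6. Conversely L is generated over Q by √102 and ∛539, so [L:Q] ≤ 2·3 = 6. Therefore [Q(√102, ∛539) : Q] = 6.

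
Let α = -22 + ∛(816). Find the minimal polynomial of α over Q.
m_α(x) = x^3 + 66x^2 + 1452x + 9832

Set β = α + 22 = ∛(816), so β^3 = 816. Then (α + 22)^3 - 816 = 0, i.e. α is a root of g(x) = (x + 22)^3 - 816 = x^3 + 66x^2 + 1452x + 9832. Since g(x) = h(x + 22) where h(x) = x^3 - 816, and h is irreducible over Q (because 816 is not a perfect cube, so h has no rational root, and a monic cubic with no rational root is irreducible), g is also irreducible (irreducibility is preserved under the substitution x → x + 22). Hence m_α(x) = x^3 + 66x^2 + 1452x + 9832.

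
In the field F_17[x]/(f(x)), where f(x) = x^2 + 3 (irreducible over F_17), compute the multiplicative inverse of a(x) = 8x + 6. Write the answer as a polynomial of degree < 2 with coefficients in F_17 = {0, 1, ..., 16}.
a(x)^(-1) ≡ 11x + 13 (mod f(x))

Since f is irreducible over F_17, F_17[x]/(f) is a field and a(x) ≠ 0 has an inverse. Apply the extended Euclidean algorithm to f(x) and a(x) in F_17[x]: f(x) = (15x + 10)·a(x) + (11). The last nonzero remainder is the constant 11 = gcd(f, a) in F_17. Back-substituting through the division chain expresses 11 = s(x)·a(x) + t(x)·f(x) with s(x) ≡ 2x + 7 (mod f), so (2x + 7)·a(x) ≡ 11 (mod f). Multiplying by 11^(-1) ≡ 14 in F_17 gives a(x)^(-1) ≡ 14·(2x + 7) ≡ 11x + 13 (mod f). Check: (8x + 6)·(11x + 13) = 3x^2 + 10 ≡ 1 (mod x^2 + 3).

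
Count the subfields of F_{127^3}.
F_{127^3} has 2 subfields

The subfields of F_{p^n} are exactly the fields F_{p^d} for d | n (each is the fixed field of the unique index-d subgroup of Gal(F_{p^n}/F_p) ≅ Z/nZ). The divisors of n = 3 are {1, 3}, giving 2 subfields: F_{127^1}, F_{127^3}.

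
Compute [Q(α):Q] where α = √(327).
[Q(α):Q] = 2

[Q(α):Q] equals the degree of the minimal polynomial of α. Here α^2 = 327 and x^2 - 327 is irreducible (d = 327 is squarefree, ≠ 1, hence not a square), so deg(m_α) = 2. Thus [Q(α):Q] = 2.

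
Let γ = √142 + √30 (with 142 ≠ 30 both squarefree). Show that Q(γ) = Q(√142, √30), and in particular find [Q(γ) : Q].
[Q(γ) : Q] = 4 (equivalently, Q(γ) = Q(√142, √30))

Obviously Q(γ) ⊆ Q(√142, √30), and [Q(√142, √30):Q] = 4 (since 142, 30 are distinct squarefree integers > 1 with 4260 not a perfect square). To show equality we compute the minimal polynomial of γ. From γ = √142 + √30: γ^2 = 142 + 2√(4260) + 30 = 172 + 2√(4260), so γ^2 - 172 = 2√(4260); squaring, (γ^2 - 172)^2 = 4·4260, i.e. γ^4 - 344γ^2 + 29584 - 17040 = 0, i.e. γ^4 - 344γ^2 + 12544 = 0. So γ is a root of x^4 - 344x^2 + 12544. This polynomial is irreducible over Q: it has no rational root (each ±√142 ± √30 is irrational), and any factorization into two quadratics over Q would force √(4260) ∈ Q (pairing opposite roots) or √142, √30 ∈ Q (other pairings), all impossible. Hence [Q(γ):Q] = 4 = [Q(√142, √30):Q], so Q(γ) = Q(√142, √30).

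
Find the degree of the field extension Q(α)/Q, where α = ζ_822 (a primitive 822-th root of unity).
[Q(α):Q] = 272

The minimal polynomial of ζ_822 over Q is the 822-th cyclotomic polynomial Φ_822(x), which is irreducible over Q and has degree φ(822) = 272. Hence [Q(α):Q] = φ(822) = 272.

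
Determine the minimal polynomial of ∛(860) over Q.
m_α(x) = x^3 - 860

α satisfies α^3 = 860, so x^3 - 860 annihilates α. By the rational root test, a rational root p/q (in lowest terms) of x^3 - 860 would satisfy p^3 = 860 q^3, forcing q = 1 and p^3 = 860; but 860 is not a perfect cube, contradiction. A monic cubic over Q with no rational root is irreducible (any nontrivial factorization would include a linear factor). Hence x^3 - 860 is the minimal polynomial of α, and in particular [Q(α):Q] = 3.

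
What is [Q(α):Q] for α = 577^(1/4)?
[Q(α):Q] = 4

α is a root of x^4 - 577. By Eisenstein's criterion at the prime p = 577 (which divides the constant term 577 but p^2 = 332929 does not, since 577 is squarefree), x^4 - 577 is irreducible over Q. Hence [Q(α):Q] = 4.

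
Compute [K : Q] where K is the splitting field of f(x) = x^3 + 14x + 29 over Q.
[K : Q] = 6

By the rational root test, any rational root of the monic integer polynomial f(x) = x^3 + 14x + 29 must be an integer dividing the constant term 29, i.e. one of ±{1, 29}. Evaluating: f(1) = 44, f(-1) = 14, f(29) = 24824, f(-29) = -24766; none is 0, so f has no rational root and is therefore irreducible over Q (a cubic with no linear factor over a field is irreducible). For an irreducible cubic, the Galois group is A_3 or S_3 according as the discriminant disc(f) = -4a^3 - 27b^2 = -4·(14)^3 - 27·(29)^2 = -33683 is or is not a square in Q. Here disc(f) = -33683 is not a perfect square in Q, so the Galois group of f over Q is not contained in A_3 and must be all of S_3. The splitting field has degree |S_3| = 6 over Q, so [K : Q] = 6.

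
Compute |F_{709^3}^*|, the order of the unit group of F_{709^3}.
|F_{709^3}^*| = 356400828

F_{709^3} has 709^3 = 356400829 elements; its multiplicative group consists of all nonzero elements, so |F_{709^3}^*| = 356400829 - 1 = 356400828. (It is cyclic since any finite subgroup of the multiplicative group of a field is cyclic.)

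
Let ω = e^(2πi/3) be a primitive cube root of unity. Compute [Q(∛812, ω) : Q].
[Q(∛812, ω) : Q] = 6

[Q(∛812):Q] = 3 (min poly x^3 - 812, irreducible since 812 is not a perfect cube). [Q(ω):Q] = 2 (min poly x^2 + x + 1). Since Q(∛812) ⊂ R and ω ∉ R, we have ω ∉ Q(∛812), so x^2 + x + 1 remains irreducible over Q(∛812) and [Q(∛812, ω) : Q(∛812)] = 2. By the tower law, [Q(∛812, ω) : Q] = 3 · 2 = 6. (In fact Q(∛812, ω) is the splitting field of x^3 - 812 over Q.)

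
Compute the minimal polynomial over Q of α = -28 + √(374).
m_α(x) = x^2 + 56x + 410

From α + 28 = √(374), squaring gives (α + 28)^2 = 374, i.e. α^2 + 56α + 784 = 374, so α^2 + 56α + 410 = 0. The discriminant of x^2 + 56x + 410 is (56)^2 - 4·(410) = 3136 - 1640 = 1496, and 4·(374) is not a perfect square in Q since 374 is squarefree and ≠ 1. Hence x^2 + 56x + 410 is irreducible over Q and is the minimal polynomial of α.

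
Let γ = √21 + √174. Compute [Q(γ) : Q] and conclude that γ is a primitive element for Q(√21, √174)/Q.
[Q(γ) : Q] = 4 (equivalently, Q(γ) = Q(√21, √174))

Obviously Q(γ) ⊆ Q(√21, √174), and [Q(√21, √174):Q] = 4 (since 21, 174 are distinct squarefree integers > 1 with 3654 not a perfect square). To show equality we compute the minimal polynomial of γ. From γ = √21 + √174: γ^2 = 21 + 2√(3654) + 174 = 195 + 2√(3654), so γ^2 - 195 = 2√(3654); squaring, (γ^2 - 195)^2 = 4·3654, i.e. γ^4 - 390γ^2 + 38025 - 14616 = 0, i.e. γ^4 - 390γ^2 + 23409 = 0. So γ is a root of x^4 - 390x^2 + 23409. This polynomial is irreducible over Q: it has no rational root (each ±√21 ± √174 is irrational), and any factorization into two quadratics over Q would force √(3654) ∈ Q (pairing opposite roots) or √21, √174 ∈ Q (other pairings), all impossible. Hence [Q(γ):Q] = 4 = [Q(√21, √174):Q], so Q(γ) = Q(√21, √174).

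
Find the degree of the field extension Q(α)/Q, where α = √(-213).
[Q(α):Q] = 2

[Q(α):Q] equals the degree of the minimal polynomial of α. Here α^2 = -213 and x^2 + 213 is irreducible (d = -213 is squarefree, ≠ 1, hence not a square), so deg(m_α) = 2. Thus [Q(α):Q] = 2.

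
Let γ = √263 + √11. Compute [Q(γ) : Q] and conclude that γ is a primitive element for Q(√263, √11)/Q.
[Q(γ) : Q] = 4 (equivalently, Q(γ) = Q(√263, √11))

Obviously Q(γ) ⊆ Q(√263, √11), and [Q(√263, √11):Q] = 4 (since 263, 11 are distinct squarefree integers > 1 with 2893 not a perfect square). To show equality we compute the minimal polynomial of γ. From γ = √263 + √11: γ^2 = 263 + 2√(2893) + 11 = 274 + 2√(2893), so γ^2 - 274 = 2√(2893); squaring, (γ^2 - 274)^2 = 4·2893, i.e. γ^4 - 548γ^2 + 75076 - 11572 = 0, i.e. γ^4 - 548γ^2 + 63504 = 0. So γ is a root of x^4 - 548x^2 + 63504. This polynomial is irreducible over Q: it has no rational root (each ±√263 ± √11 is irrational), and any factorization into two quadratics over Q would force √(2893) ∈ Q (pairing opposite roots) or √263, √11 ∈ Q (other pairings), all impossible. Hence [Q(γ):Q] = 4 = [Q(√263, √11):Q], so Q(γ) = Q(√263, √11).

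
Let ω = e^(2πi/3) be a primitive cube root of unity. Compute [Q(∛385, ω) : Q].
[Q(∛385, ω) : Q] = 6

[Q(∛385):Q] = 3 (min poly x^3 - 385, irreducible since 385 is not a perfect cube). [Q(ω):Q] = 2 (min poly x^2 + x + 1). Since Q(∛385) ⊂ R and ω ∉ R, we have ω ∉ Q(∛385), so x^2 + x + 1 remains irreducible over Q(∛385) and [Q(∛385, ω) : Q(∛385)] = 2. By the tower law, [Q(∛385, ω) : Q] = 3 · 2 = 6. (In fact Q(∛385, ω) is the splitting field of x^3 - 385 over Q.)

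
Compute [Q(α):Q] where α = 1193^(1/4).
[Q(α):Q] = 4

α is a root of x^4 - 1193. By Eisenstein's criterion at the prime p = 1193 (which divides the constant term 1193 but p^2 = 1423249 does not, since 1193 is squarefree), x^4 - 1193 is irreducible over Q. Hence [Q(α):Q] = 4.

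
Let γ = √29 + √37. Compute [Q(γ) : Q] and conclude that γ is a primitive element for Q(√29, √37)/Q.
[Q(γ) : Q] = 4 (equivalently, Q(γ) = Q(√29, √37))

Obviously Q(γ) ⊆ Q(√29, √37), and [Q(√29, √37):Q] = 4 (since 29, 37 are distinct squarefree integers > 1 with 1073 not a perfect square). To show equality we compute the minimal polynomial of γ. From γ = √29 + √37: γ^2 = 29 + 2√(1073) + 37 = 66 + 2√(1073), so γ^2 - 66 = 2√(1073); squaring, (γ^2 - 66)^2 = 4·1073, i.e. γ^4 - 132γ^2 + 4356 - 4292 = 0, i.e. γ^4 - 132γ^2 + 64 = 0. So γ is a root of x^4 - 132x^2 + 64. This polynomial is irreducible over Q: it has no rational root (each ±√29 ± √37 is irrational), and any factorization into two quadratics over Q would force √(1073) ∈ Q (pairing opposite roots) or √29, √37 ∈ Q (other pairings), all impossible. Hence [Q(γ):Q] = 4 = [Q(√29, √37):Q], so Q(γ) = Q(√29, √37).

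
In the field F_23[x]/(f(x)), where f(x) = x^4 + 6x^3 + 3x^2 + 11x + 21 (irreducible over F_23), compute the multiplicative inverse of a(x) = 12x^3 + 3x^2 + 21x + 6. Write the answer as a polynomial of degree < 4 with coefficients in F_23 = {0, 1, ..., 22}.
a(x)^(-1) ≡ 12x^3 + 18x^2 + 10x + 1 (mod f(x))

Since f is irreducible over F_23, F_23[x]/(f) is a field and a(x) ≠ 0 has an inverse. Apply the extended Euclidean algorithm to f(x) and a(x) in F_23[x]: f(x) = (2x)·a(x) + (7x^2 + 22x + 21);  a(x) = (5x + 11)·(7x^2 + 22x + 21) + (19x + 5);  (7x^2 + 22x + 21) = (4x + 11)·(19x + 5) + (12). The last nonzero remainder is the constant 12 = gcd(f, a) in F_23. Back-substituting through the division chain expresses 12 = s(x)·a(x) + t(x)·f(x) with s(x) ≡ 6x^3 + 9x^2 + 5x + 12 (mod f), so (6x^3 + 9x^2 + 5x + 12)·a(x) ≡ 12 (mod f). Multiplying by 12^(-1) ≡ 2 in F_23 gives a(x)^(-1) ≡ 2·(6x^3 + 9x^2 + 5x + 12) ≡ 12x^3 + 18x^2 + 10x + 1 (mod f). Check: (12x^3 + 3x^2 + 21x + 6)·(12x^3 + 18x^2 + 10x + 1) = 6x^6 + 22x^5 + 12x^4 + 9x^3 + 22x^2 + 12x + 6 ≡ 1 (mod x^4 + 6x^3 + 3x^2 + 11x + 21).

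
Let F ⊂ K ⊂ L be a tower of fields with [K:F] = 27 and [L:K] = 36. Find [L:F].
[L:F] = 972

The tower law says that for any tower of field extensions F ⊂ K ⊂ L with finite degrees, [L:F] = [L:K] · [K:F]. Here this gives [L:F] = 36 · 27 = 972.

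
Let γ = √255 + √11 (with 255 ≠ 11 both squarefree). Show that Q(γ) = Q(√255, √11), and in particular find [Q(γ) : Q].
[Q(γ) : Q] = 4 (equivalently, Q(γ) = Q(√255, √11))

Obviously Q(γ) ⊆ Q(√255, √11), and [Q(√255, √11):Q] = 4 (since 255, 11 are distinct squarefree integers > 1 with 2805 not a perfect square). To show equality we compute the minimal polynomial of γ. From γ = √255 + √11: γ^2 = 255 + 2√(2805) + 11 = 266 + 2√(2805), so γ^2 - 266 = 2√(2805); squaring, (γ^2 - 266)^2 = 4·2805, i.e. γ^4 - 532γ^2 + 70756 - 11220 = 0, i.e. γ^4 - 532γ^2 + 59536 = 0. So γ is a root of x^4 - 532x^2 + 59536. This polynomial is irreducible over Q: it has no rational root (each ±√255 ± √11 is irrational), and any factorization into two quadratics over Q would force √(2805) ∈ Q (pairing opposite roots) or √255, √11 ∈ Q (other pairings), all impossible. Hence [Q(γ):Q] = 4 = [Q(√255, √11):Q], so Q(γ) = Q(√255, √11).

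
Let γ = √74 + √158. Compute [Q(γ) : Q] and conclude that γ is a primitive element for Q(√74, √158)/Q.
[Q(γ) : Q] = 4 (equivalently, Q(γ) = Q(√74, √158))

Obviously Q(γ) ⊆ Q(√74, √158), and [Q(√74, √158):Q] = 4 (since 74, 158 are distinct squarefree integers > 1 with 11692 not a perfect square). To show equality we compute the minimal polynomial of γ. From γ = √74 + √158: γ^2 = 74 + 2√(11692) + 158 = 232 + 2√(11692), so γ^2 - 232 = 2√(11692); squaring, (γ^2 - 232)^2 = 4·11692, i.e. γ^4 - 464γ^2 + 53824 - 46768 = 0, i.e. γ^4 - 464γ^2 + 7056 = 0. So γ is a root of x^4 - 464x^2 + 7056. This polynomial is irreducible over Q: it has no rational root (each ±√74 ± √158 is irrational), and any factorization into two quadratics over Q would force √(11692) ∈ Q (pairing opposite roots) or √74, √158 ∈ Q (other pairings), all impossible. Hence [Q(γ):Q] = 4 = [Q(√74, √158):Q], so Q(γ) = Q(√74, √158).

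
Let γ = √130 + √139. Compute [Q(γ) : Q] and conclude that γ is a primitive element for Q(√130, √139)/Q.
[Q(γ) : Q] = 4 (equivalently, Q(γ) = Q(√130, √139))

Obviously Q(γ) ⊆ Q(√130, √139), and [Q(√130, √139):Q] = 4 (since 130, 139 are distinct squarefree integers > 1 with 18070 not a perfect square). To show equality we compute the minimal polynomial of γ. From γ = √130 + √139: γ^2 = 130 + 2√(18070) + 139 = 269 + 2√(18070), so γ^2 - 269 = 2√(18070); squaring, (γ^2 - 269)^2 = 4·18070, i.e. γ^4 - 538γ^2 + 72361 - 72280 = 0, i.e. γ^4 - 538γ^2 + 81 = 0. So γ is a root of x^4 - 538x^2 + 81. This polynomial is irreducible over Q: it has no rational root (each ±√130 ± √139 is irrational), and any factorization into two quadratics over Q would force √(18070) ∈ Q (pairing opposite roots) or √130, √139 ∈ Q (other pairings), all impossible. Hence [Q(γ):Q] = 4 = [Q(√130, √139):Q], so Q(γ) = Q(√130, √139).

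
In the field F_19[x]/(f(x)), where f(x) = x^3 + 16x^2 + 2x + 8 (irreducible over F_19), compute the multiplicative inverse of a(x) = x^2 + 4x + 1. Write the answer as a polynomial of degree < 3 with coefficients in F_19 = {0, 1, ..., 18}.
a(x)^(-1) ≡ x^2 + 5x + 2 (mod f(x))

Since f is irreducible over F_19, F_19[x]/(f) is a field and a(x) ≠ 0 has an inverse. Apply the extended Euclidean algorithm to f(x) and a(x) in F_19[x]: f(x) = (x + 12)·a(x) + (10x + 15);  a(x) = (2x + 5)·(10x + 15) + (2). The last nonzero remainder is the constant 2 = gcd(f, a) in F_19. Back-substituting through the division chain expresses 2 = s(x)·a(x) + t(x)·f(x) with s(x) ≡ 2x^2 + 10x + 4 (mod f), so (2x^2 + 10x + 4)·a(x) ≡ 2 (mod f). Multiplying by 2^(-1) ≡ 10 in F_19 gives a(x)^(-1) ≡ 10·(2x^2 + 10x + 4) ≡ x^2 + 5x + 2 (mod f). Check: (x^2 + 4x + 1)·(x^2 + 5x + 2) = x^4 + 9x^3 + 4x^2 + 13x + 2 ≡ 1 (mod x^3 + 16x^2 + 2x + 8).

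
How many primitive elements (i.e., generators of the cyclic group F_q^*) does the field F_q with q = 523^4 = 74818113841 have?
There are φ(74818113840) = 17980784640 primitive elements

F_q^* is cyclic of order q - 1 = 74818113840. A cyclic group of order m has exactly φ(m) generators. Here m = 74818113840 = 2^4 · 3^2 · 5 · 17 · 29 · 131 · 1609, so the number of primitive elements is φ(74818113840) = 17980784640.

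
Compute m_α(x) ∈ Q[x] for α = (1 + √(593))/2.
m_α(x) = x^2 - x - 148

From 2α - 1 = √(593), squaring gives (2α - 1)^2 = 593, i.e. 4α^2 - 4α + 1 = 593, so α^2 - α + (1 - 593)/4 = 0. Since 593 ≡ 1 (mod 4), (1 - 593)/4 = -148 ∈ Z. The polynomial x^2 - x - 148 has discriminant 1 - 4·(-148) = 593, which is not a perfect square in Q (d = 593 is squarefree and ≠ 1), so x^2 - x - 148 is irreducible over Q. It is the minimal polynomial of α.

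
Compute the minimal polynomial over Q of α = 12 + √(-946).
m_α(x) = x^2 - 24x + 1090

From α - 12 = √(-946), squaring gives (α - 12)^2 = -946, i.e. α^2 - 24α + 144 = -946, so α^2 - 24α + 1090 = 0. The discriminant of x^2 - 24x + 1090 is (-24)^2 - 4·(1090) = 576 - 4360 = -3784, and 4·(-946) is not a perfect square in Q since -946 is squarefree and ≠ 1. Hence x^2 - 24x + 1090 is irreducible over Q and is the minimal polynomial of α.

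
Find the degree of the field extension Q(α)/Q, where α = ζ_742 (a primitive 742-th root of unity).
[Q(α):Q] = 312

The minimal polynomial of ζ_742 over Q is the 742-th cyclotomic polynomial Φ_742(x), which is irreducible over Q and has degree φ(742) = 312. Hence [Q(α):Q] = φ(742) = 312.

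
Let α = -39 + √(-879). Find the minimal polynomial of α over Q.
m_α(x) = x^2 + 78x + 2400

From α + 39 = √(-879), squaring gives (α + 39)^2 = -879, i.e. α^2 + 78α + 1521 = -879, so α^2 + 78α + 2400 = 0. The discriminant of x^2 + 78x + 2400 is (78)^2 - 4·(2400) = 6084 - 9600 = -3516, and 4·(-879) is not a perfect square in Q since -879 is squarefree and ≠ 1. Hence x^2 + 78x + 2400 is irreducible over Q and is the minimal polynomial of α.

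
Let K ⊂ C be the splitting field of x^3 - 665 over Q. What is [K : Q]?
[K : Q] = 6

The roots of x^3 - 665 are ∛665, ω∛665, ω^2∛665 where ω = e^(2πi/3) is a primitive cube root of unity, so K = Q(∛665, ω). Now [Q(∛665):Q] = 3 (since 665 is not a perfect cube, x^3 - 665 is irreducible) and [Q(ω):Q] = 2. Both 2 and 3 divide [K:Q], and [K:Q] ≤ 3·2 = 6, so [K:Q] = 6. (Equivalently: Q(∛665) ⊂ R but ω ∉ R, so [K : Q(∛665)] = 2.)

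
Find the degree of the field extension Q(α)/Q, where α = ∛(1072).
[Q(α):Q] = 3

The minimal polynomial of α is x^3 - 1072, irreducible over Q since 1072 is not a perfect cube (so x^3 - 1072 has no rational root). Hence [Q(α):Q] = deg(m_α) = 3.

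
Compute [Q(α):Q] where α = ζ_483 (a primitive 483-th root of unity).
[Q(α):Q] = 264

The minimal polynomial of ζ_483 over Q is the 483-th cyclotomic polynomial Φ_483(x), which is irreducible over Q and has degree φ(483) = 264. Hence [Q(α):Q] = φ(483) = 264.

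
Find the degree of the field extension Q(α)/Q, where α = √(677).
[Q(α):Q] = 2

[Q(α):Q] equals the degree of the minimal polynomial of α. Here α^2 = 677 and x^2 - 677 is irreducible (d = 677 is squarefree, ≠ 1, hence not a square), so deg(m_α) = 2. Thus [Q(α):Q] = 2.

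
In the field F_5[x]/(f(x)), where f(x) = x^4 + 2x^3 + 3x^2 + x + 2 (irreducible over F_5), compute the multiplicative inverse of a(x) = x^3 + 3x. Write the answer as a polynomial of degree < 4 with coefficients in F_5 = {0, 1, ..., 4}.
a(x)^(-1) ≡ 2x + 4 (mod f(x))

Since f is irreducible over F_5, F_5[x]/(f) is a field and a(x) ≠ 0 has an inverse. Apply the extended Euclidean algorithm to f(x) and a(x) in F_5[x]: f(x) = (x + 2)·a(x) + (2). The last nonzero remainder is the constant 2 = gcd(f, a) in F_5. Back-substituting through the division chain expresses 2 = s(x)·a(x) + t(x)·f(x) with s(x) ≡ 4x + 3 (mod f), so (4x + 3)·a(x) ≡ 2 (mod f). Multiplying by 2^(-1) ≡ 3 in F_5 gives a(x)^(-1) ≡ 3·(4x + 3) ≡ 2x + 4 (mod f). Check: (x^3 + 3x)·(2x + 4) = 2x^4 + 4x^3 + x^2 + 2x ≡ 1 (mod x^4 + 2x^3 + 3x^2 + x + 2).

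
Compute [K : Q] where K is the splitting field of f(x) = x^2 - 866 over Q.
[K : Q] = 2

f(x) = x^2 - 866 factors as (x - √866)(x + √866). The splitting field is K = Q(√866). Since 866 is squarefree and > 1, it is not a perfect square, so x^2 - 866 is irreducible over Q and [Q(√866) : Q] = 2. Hence [K : Q] = 2.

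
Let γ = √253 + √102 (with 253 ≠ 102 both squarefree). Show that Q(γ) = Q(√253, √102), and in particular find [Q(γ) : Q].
[Q(γ) : Q] = 4 (equivalently, Q(γ) = Q(√253, √102))

Obviously Q(γ) ⊆ Q(√253, √102), and [Q(√253, √102):Q] = 4 (since 253, 102 are distinct squarefree integers > 1 with 25806 not a perfect square). To show equality we compute the minimal polynomial of γ. From γ = √253 + √102: γ^2 = 253 + 2√(25806) + 102 = 355 + 2√(25806), so γ^2 - 355 = 2√(25806); squaring, (γ^2 - 355)^2 = 4·25806, i.e. γ^4 - 710γ^2 + 126025 - 103224 = 0, i.e. γ^4 - 710γ^2 + 22801 = 0. So γ is a root of x^4 - 710x^2 + 22801. This polynomial is irreducible over Q: it has no rational root (each ±√253 ± √102 is irrational), and any factorization into two quadratics over Q would force √(25806) ∈ Q (pairing opposite roots) or √253, √102 ∈ Q (other pairings), all impossible. Hence [Q(γ):Q] = 4 = [Q(√253, √102):Q], so Q(γ) = Q(√253, √102).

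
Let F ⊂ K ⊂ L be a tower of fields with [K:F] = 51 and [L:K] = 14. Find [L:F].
[L:F] = 714

The tower law says that for any tower of field extensions F ⊂ K ⊂ L with finite degrees, [L:F] = [L:K] · [K:F]. Here this gives [L:F] = 14 · 51 = 714.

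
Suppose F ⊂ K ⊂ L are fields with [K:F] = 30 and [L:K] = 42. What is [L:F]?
[L:F] = 1260

The tower law says that for any tower of field extensions F ⊂ K ⊂ L with finite degrees, [L:F] = [L:K] · [K:F]. Here this gives [L:F] = 42 · 30 = 1260.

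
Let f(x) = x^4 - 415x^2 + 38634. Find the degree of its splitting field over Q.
[K : Q] = 4

Solving the quadratic in x^2: x^2 = (415 ± √(415^2 - 4·38634))/2 = (415 ± √17689)/2 = (415 ± 133)/2, giving x^2 = 274 or x^2 = 141. So f(x) = (x^2 - 274)(x^2 - 141) and the roots of f are ±√274, ±√141. Hence the splitting field is K = Q(√274, √141). Since 274 and 141 are distinct squarefree integers > 1, their product 38634 is not a perfect square, so √141 ∉ Q(√274). By the tower law [K:Q] = [Q(√274,√141):Q(√274)] · [Q(√274):Q] = 2 · 2 = 4.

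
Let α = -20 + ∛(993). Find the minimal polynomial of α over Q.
m_α(x) = x^3 + 60x^2 + 1200x + 7007

Set β = α + 20 = ∛(993), so β^3 = 993. Then (α + 20)^3 - 993 = 0, i.e. α is a root of g(x) = (x + 20)^3 - 993 = x^3 + 60x^2 + 1200x + 7007. Since g(x) = h(x + 20) where h(x) = x^3 - 993, and h is irreducible over Q (because 993 is not a perfect cube, so h has no rational root, and a monic cubic with no rational root is irreducible), g is also irreducible (irreducibility is preserved under the substitution x → x + 20). Hence m_α(x) = x^3 + 60x^2 + 1200x + 7007.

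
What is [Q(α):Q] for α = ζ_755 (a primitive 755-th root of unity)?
[Q(α):Q] = 600

The minimal polynomial of ζ_755 over Q is the 755-th cyclotomic polynomial Φ_755(x), which is irreducible over Q and has degree φ(755) = 600. Hence [Q(α):Q] = φ(755) = 600.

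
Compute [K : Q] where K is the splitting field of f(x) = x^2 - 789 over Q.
[K : Q] = 2

f(x) = x^2 - 789 factors as (x - √789)(x + √789). The splitting field is K = Q(√789). Since 789 is squarefree and > 1, it is not a perfect square, so x^2 - 789 is irreducible over Q and [Q(√789) : Q] = 2. Hence [K : Q] = 2.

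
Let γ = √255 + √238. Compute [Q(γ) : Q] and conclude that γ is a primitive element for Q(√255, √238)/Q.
[Q(γ) : Q] = 4 (equivalently, Q(γ) = Q(√255, √238))

Obviously Q(γ) ⊆ Q(√255, √238), and [Q(√255, √238):Q] = 4 (since 255, 238 are distinct squarefree integers > 1 with 60690 not a perfect square). To show equality we compute the minimal polynomial of γ. From γ = √255 + √238: γ^2 = 255 + 2√(60690) + 238 = 493 + 2√(60690), so γ^2 - 493 = 2√(60690); squaring, (γ^2 - 493)^2 = 4·60690, i.e. γ^4 - 986γ^2 + 243049 - 242760 = 0, i.e. γ^4 - 986γ^2 + 289 = 0. So γ is a root of x^4 - 986x^2 + 289. This polynomial is irreducible over Q: it has no rational root (each ±√255 ± √238 is irrational), and any factorization into two quadratics over Q would force √(60690) ∈ Q (pairing opposite roots) or √255, √238 ∈ Q (other pairings), all impossible. Hence [Q(γ):Q] = 4 = [Q(√255, √238):Q], so Q(γ) = Q(√255, √238).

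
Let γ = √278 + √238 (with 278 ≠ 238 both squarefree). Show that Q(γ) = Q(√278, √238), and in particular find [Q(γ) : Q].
[Q(γ) : Q] = 4 (equivalently, Q(γ) = Q(√278, √238))

Obviously Q(γ) ⊆ Q(√278, √238), and [Q(√278, √238):Q] = 4 (since 278, 238 are distinct squarefree integers > 1 with 66164 not a perfect square). To show equality we compute the minimal polynomial of γ. From γ = √278 + √238: γ^2 = 278 + 2√(66164) + 238 = 516 + 2√(66164), so γ^2 - 516 = 2√(66164); squaring, (γ^2 - 516)^2 = 4·66164, i.e. γ^4 - 1032γ^2 + 266256 - 264656 = 0, i.e. γ^4 - 1032γ^2 + 1600 = 0. So γ is a root of x^4 - 1032x^2 + 1600. This polynomial is irreducible over Q: it has no rational root (each ±√278 ± √238 is irrational), and any factorization into two quadratics over Q would force √(66164) ∈ Q (pairing opposite roots) or √278, √238 ∈ Q (other pairings), all impossible. Hence [Q(γ):Q] = 4 = [Q(√278, √238):Q], so Q(γ) = Q(√278, √238).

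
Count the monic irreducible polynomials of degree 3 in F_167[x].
There are 1552432 monic irreducible polynomials of degree 3 over F_167

Each element of F_{167^3} that lies in no proper subfield is a root of exactly one monic irreducible of degree 3 over F_167, and each such polynomial has 3 distinct roots in F_{167^3}. By Möbius inversion the count is N_167(3) = (1/3) Σ_{d|3} μ(3/d) · 167^d = (1/3)(μ(3)·167^1 + μ(1)·167^3) = 4657296/3 = 1552432.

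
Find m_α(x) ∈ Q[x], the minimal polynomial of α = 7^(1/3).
m_α(x) = x^3 - 7

α satisfies α^3 = 7, so x^3 - 7 annihilates α. By the rational root test, a rational root p/q (in lowest terms) of x^3 - 7 would satisfy p^3 = 7 q^3, forcing q = 1 and p^3 = 7; but 7 is not a perfect cube, contradiction. A monic cubic over Q with no rational root is irreducible (any nontrivial factorization would include a linear factor). Hence x^3 - 7 is the minimal polynomial of α, and in particular [Q(α):Q] = 3.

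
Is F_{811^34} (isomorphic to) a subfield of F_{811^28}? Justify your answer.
No: F_{811^34} is not a subfield of F_{811^28}

F_{p^m} embeds in F_{p^n} iff m | n. Here 34 ∤ 28 (since 28 = 0·34 + 28 with remainder 28 ≠ 0), so F_{811^34} is not a subfield of F_{811^28}. Equivalently: if it were, the tower law would give 34 = [F_{811^34}:F_811] dividing [F_{811^28}:F_811] = 28, contradiction.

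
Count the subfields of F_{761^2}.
F_{761^2} has 2 subfields

The subfields of F_{p^n} are exactly the fields F_{p^d} for d | n (each is the fixed field of the unique index-d subgroup of Gal(F_{p^n}/F_p) ≅ Z/nZ). The divisors of n = 2 are {1, 2}, giving 2 subfields: F_{761^1}, F_{761^2}.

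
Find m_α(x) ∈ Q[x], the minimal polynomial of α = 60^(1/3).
m_α(x) = x^3 - 60

α satisfies α^3 = 60, so x^3 - 60 annihilates α. By the rational root test, a rational root p/q (in lowest terms) of x^3 - 60 would satisfy p^3 = 60 q^3, forcing q = 1 and p^3 = 60; but 60 is not a perfect cube, contradiction. A monic cubic over Q with no rational root is irreducible (any nontrivial factorization would include a linear factor). Hence x^3 - 60 is the minimal polynomial of α, and in particular [Q(α):Q] = 3.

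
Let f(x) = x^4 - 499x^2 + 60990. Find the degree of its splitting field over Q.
[K : Q] = 4

Solving the quadratic in x^2: x^2 = (499 ± √(499^2 - 4·60990))/2 = (499 ± √5041)/2 = (499 ± 71)/2, giving x^2 = 214 or x^2 = 285. So f(x) = (x^2 - 214)(x^2 - 285) and the roots of f are ±√214, ±√285. Hence the splitting field is K = Q(√214, √285). Since 214 and 285 are distinct squarefree integers > 1, their product 60990 is not a perfect square, so √285 ∉ Q(√214). By the tower law [K:Q] = [Q(√214,√285):Q(√214)] · [Q(√214):Q] = 2 · 2 = 4.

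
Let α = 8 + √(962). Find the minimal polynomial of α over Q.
m_α(x) = x^2 - 16x - 898

From α - 8 = √(962), squaring gives (α - 8)^2 = 962, i.e. α^2 - 16α + 64 = 962, so α^2 - 16α - 898 = 0. The discriminant of x^2 - 16x - 898 is (-16)^2 - 4·(-898) = 256 + 3592 = 3848, and 4·(962) is not a perfect square in Q since 962 is squarefree and ≠ 1. Hence x^2 - 16x - 898 is irreducible over Q and is the minimal polynomial of α.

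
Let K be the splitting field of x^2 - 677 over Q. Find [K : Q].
[K : Q] = 2

f(x) = x^2 - 677 factors as (x - √677)(x + √677). The splitting field is K = Q(√677). Since 677 is squarefree and > 1, it is not a perfect square, so x^2 - 677 is irreducible over Q and [Q(√677) : Q] = 2. Hence [K : Q] = 2.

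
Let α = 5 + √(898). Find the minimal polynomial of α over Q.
m_α(x) = x^2 - 10x - 873

From α - 5 = √(898), squaring gives (α - 5)^2 = 898, i.e. α^2 - 10α + 25 = 898, so α^2 - 10α - 873 = 0. The discriminant of x^2 - 10x - 873 is (-10)^2 - 4·(-873) = 100 + 3492 = 3592, and 4·(898) is not a perfect square in Q since 898 is squarefree and ≠ 1. Hence x^2 - 10x - 873 is irreducible over Q and is the minimal polynomial of α.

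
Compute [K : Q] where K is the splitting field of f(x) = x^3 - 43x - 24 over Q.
[K : Q] = 6

By the rational root test, any rational root of the monic integer polynomial f(x) = x^3 - 43x - 24 must be an integer dividing the constant term -24, i.e. one of ±{1, 2, 3, 4, 6, 8, 12, 24}. Evaluating: f(1) = -66, f(-1) = 18, f(2) = -102, f(-2) = 54, f(3) = -126, f(-3) = 78, f(4) = -132, f(-4) = 84, f(6) = -66, f(-6) = 18, f(8) = 144, f(-8) = -192, f(12) = 1188, f(-12) = -1236, f(24) = 12768, f(-24) = -12816; none is 0, so f has no rational root and is therefore irreducible over Q (a cubic with no linear factor over a field is irreducible). For an irreducible cubic, the Galois group is A_3 or S_3 according as the discriminant disc(f) = -4a^3 - 27b^2 = -4·(-43)^3 - 27·(-24)^2 = 302476 is or is not a square in Q. Here disc(f) = 302476 is not a perfect square in Q, so the Galois group of f over Q is not contained in A_3 and must be all of S_3. The splitting field has degree |S_3| = 6 over Q, so [K : Q] = 6.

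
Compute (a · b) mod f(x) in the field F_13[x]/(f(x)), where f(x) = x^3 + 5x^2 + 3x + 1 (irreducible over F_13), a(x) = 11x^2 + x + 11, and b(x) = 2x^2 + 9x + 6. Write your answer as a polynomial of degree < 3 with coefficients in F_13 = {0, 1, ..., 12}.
a · b ≡ 11x^2 + 6x + 10 (mod f(x))

Multiply in F_13[x]: a(x)·b(x) = (11x^2 + x + 11)·(2x^2 + 9x + 6) = 9x^4 + 10x^3 + 6x^2 + x + 1. This has degree ≥ 3, so divide by f(x) over F_13: 9x^4 + 10x^3 + 6x^2 + x + 1 = (9x + 4)·(x^3 + 5x^2 + 3x + 1) + (11x^2 + 6x + 10). Hence a·b ≡ 11x^2 + 6x + 10 (mod f). (F_13[x]/(f) is a field with 13^3 = 2197 elements since f is irreducible of degree 3.)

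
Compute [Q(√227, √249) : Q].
[Q(√227, √249) : Q] = 4

[Q(√227):Q] = 2 (min poly x^2 - 227, irreducible since 227 is squarefree > 1). For the top step, suppose √249 ∈ Q(√227), say √249 = c + d√227 with c, d ∈ Q. Squaring: 249 = c^2 + 227d^2 + 2cd√227. Since √227 ∉ Q this forces 2cd = 0. If d = 0 then √249 = c ∈ Q, contradicting 249 squarefree > 1. If c = 0 then 249 = 227d^2, so 227·249 = (227d)^2 is a perfect square in Q — but 227·249 = 56523 is not a perfect square (since 227 and 249 are distinct squarefree integers). Contradiction. Hence √249 ∉ Q(√227), so x^2 - 249 stays irreducible over Q(√227) and [Q(√227, √249) : Q(√227)] = 2. By the tower law, [Q(√227, √249) : Q] = 2 · 2 = 4.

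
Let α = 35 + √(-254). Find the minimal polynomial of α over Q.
m_α(x) = x^2 - 70x + 1479

From α - 35 = √(-254), squaring gives (α - 35)^2 = -254, i.e. α^2 - 70α + 1225 = -254, so α^2 - 70α + 1479 = 0. The discriminant of x^2 - 70x + 1479 is (-70)^2 - 4·(1479) = 4900 - 5916 = -1016, and 4·(-254) is not a perfect square in Q since -254 is squarefree and ≠ 1. Hence x^2 - 70x + 1479 is irreducible over Q and is the minimal polynomial of α.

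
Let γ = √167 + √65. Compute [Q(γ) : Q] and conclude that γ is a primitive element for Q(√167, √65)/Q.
[Q(γ) : Q] = 4 (equivalently, Q(γ) = Q(√167, √65))

Obviously Q(γ) ⊆ Q(√167, √65), and [Q(√167, √65):Q] = 4 (since 167, 65 are distinct squarefree integers > 1 with 10855 not a perfect square). To show equality we compute the minimal polynomial of γ. From γ = √167 + √65: γ^2 = 167 + 2√(10855) + 65 = 232 + 2√(10855), so γ^2 - 232 = 2√(10855); squaring, (γ^2 - 232)^2 = 4·10855, i.e. γ^4 - 464γ^2 + 53824 - 43420 = 0, i.e. γ^4 - 464γ^2 + 10404 = 0. So γ is a root of x^4 - 464x^2 + 10404. This polynomial is irreducible over Q: it has no rational root (each ±√167 ± √65 is irrational), and any factorization into two quadratics over Q would force √(10855) ∈ Q (pairing opposite roots) or √167, √65 ∈ Q (other pairings), all impossible. Hence [Q(γ):Q] = 4 = [Q(√167, √65):Q], so Q(γ) = Q(√167, √65).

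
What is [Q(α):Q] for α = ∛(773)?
[Q(α):Q] = 3

The minimal polynomial of α is x^3 - 773, irreducible over Q since 773 is not a perfect cube (so x^3 - 773 has no rational root). Hence [Q(α):Q] = deg(m_α) = 3.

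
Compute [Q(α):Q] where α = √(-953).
[Q(α):Q] = 2

[Q(α):Q] equals the degree of the minimal polynomial of α. Here α^2 = -953 and x^2 + 953 is irreducible (d = -953 is squarefree, ≠ 1, hence not a square), so deg(m_α) = 2. Thus [Q(α):Q] = 2.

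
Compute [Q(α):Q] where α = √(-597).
[Q(α):Q] = 2

[Q(α):Q] equals the degree of the minimal polynomial of α. Here α^2 = -597 and x^2 + 597 is irreducible (d = -597 is squarefree, ≠ 1, hence not a square), so deg(m_α) = 2. Thus [Q(α):Q] = 2.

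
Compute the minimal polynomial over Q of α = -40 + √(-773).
m_α(x) = x^2 + 80x + 2373

From α + 40 = √(-773), squaring gives (α + 40)^2 = -773, i.e. α^2 + 80α + 1600 = -773, so α^2 + 80α + 2373 = 0. The discriminant of x^2 + 80x + 2373 is (80)^2 - 4·(2373) = 6400 - 9492 = -3092, and 4·(-773) is not a perfect square in Q since -773 is squarefree and ≠ 1. Hence x^2 + 80x + 2373 is irreducible over Q and is the minimal polynomial of α.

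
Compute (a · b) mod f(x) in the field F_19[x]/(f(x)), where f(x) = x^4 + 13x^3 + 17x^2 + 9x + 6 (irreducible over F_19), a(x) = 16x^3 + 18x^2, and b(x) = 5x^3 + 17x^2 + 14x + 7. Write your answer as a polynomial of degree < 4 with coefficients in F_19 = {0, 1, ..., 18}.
a · b ≡ 3x^3 + 18x^2 + 4x + 14 (mod f(x))

Multiply in F_19[x]: a(x)·b(x) = (16x^3 + 18x^2)·(5x^3 + 17x^2 + 14x + 7) = 4x^6 + x^5 + 17x^4 + 3x^3 + 12x^2. This has degree ≥ 4, so divide by f(x) over F_19: 4x^6 + x^5 + 17x^4 + 3x^3 + 12x^2 = (4x^2 + 6x + 4)·(x^4 + 13x^3 + 17x^2 + 9x + 6) + (3x^3 + 18x^2 + 4x + 14). Hence a·b ≡ 3x^3 + 18x^2 + 4x + 14 (mod f). (F_19[x]/(f) is a field with 19^4 = 130321 elements since f is irreducible of degree 4.)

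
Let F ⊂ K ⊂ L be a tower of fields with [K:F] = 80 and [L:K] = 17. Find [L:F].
[L:F] = 1360

The tower law says that for any tower of field extensions F ⊂ K ⊂ L with finite degrees, [L:F] = [L:K] · [K:F]. Here this gives [L:F] = 17 · 80 = 1360.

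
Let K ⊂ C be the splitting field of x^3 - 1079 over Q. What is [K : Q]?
[K : Q] = 6

The roots of x^3 - 1079 are ∛1079, ω∛1079, ω^2∛1079 where ω = e^(2πi/3) is a primitive cube root of unity, so K = Q(∛1079, ω). Now [Q(∛1079):Q] = 3 (since 1079 is not a perfect cube, x^3 - 1079 is irreducible) and [Q(ω):Q] = 2. Both 2 and 3 divide [K:Q], and [K:Q] ≤ 3·2 = 6, so [K:Q] = 6. (Equivalently: Q(∛1079) ⊂ R but ω ∉ R, so [K : Q(∛1079)] = 2.)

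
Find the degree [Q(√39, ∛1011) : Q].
[Q(√39, ∛1011) : Q] = 6

Let L = Q(√39, ∛1011). Since Q(√39) ⊂ L and [Q(√39):Q] = 2, the tower law gives 2 | [L:Q]. Likewise Q(∛1011) ⊂ L with [Q(∛1011):Q] = 3 (because 1011 is not a perfect cube), so 3 | [L:Q]. As gcd(2,3) = 1, [L:Q] is divisible by 6. Conversely L is generated over Q by √39 and ∛1011, so [L:Q] ≤ 2·3 = 6. Therefore [Q(√39, ∛1011) : Q] = 6.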